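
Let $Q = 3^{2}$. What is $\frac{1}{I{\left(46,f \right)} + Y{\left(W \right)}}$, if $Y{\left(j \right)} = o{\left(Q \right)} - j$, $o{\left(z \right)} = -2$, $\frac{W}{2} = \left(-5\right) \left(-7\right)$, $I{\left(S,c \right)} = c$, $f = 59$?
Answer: $- \frac{1}{13} \approx -0.076923$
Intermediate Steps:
$Q = 9$
$W = 70$ ($W = 2 \left(\left(-5\right) \left(-7\right)\right) = 2 \cdot 35 = 70$)
$Y{\left(j \right)} = -2 - j$
$\frac{1}{I{\left(46,f \right)} + Y{\left(W \right)}} = \frac{1}{59 - 72} = \frac{1}{-13} = - \frac{1}{13}$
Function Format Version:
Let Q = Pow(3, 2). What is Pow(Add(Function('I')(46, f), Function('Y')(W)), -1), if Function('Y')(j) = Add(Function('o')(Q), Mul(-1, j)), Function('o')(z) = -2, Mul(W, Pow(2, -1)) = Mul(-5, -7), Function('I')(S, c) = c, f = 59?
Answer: Rational(-1, 13) ≈ -0.076923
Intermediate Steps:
Q = 9
W = 70 (W = Mul(2, Mul(-5, -7)) = Mul(2, 35) = 70)
Function('Y')(j) = Add(-2, Mul(-1, j))
Pow(Add(Function('I')(46, f), Function('Y')(W)), -1) = Pow(Add(59, Add(-2, Mul(-1, 70))), -1) = Pow(Add(59, Add(-2, -70)), -1) = Pow(Add(59, -72), -1) = Pow(-13, -1) = Rational(-1, 13)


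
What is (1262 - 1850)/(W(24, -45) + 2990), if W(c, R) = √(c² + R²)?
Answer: -588/3041 ≈ -0.19336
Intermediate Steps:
W(c, R) = √(R² + c²)
(1262 - 1850)/(W(24, -45) + 2990) = (1262 - 1850)/(√((-45)² + 24²) + 2990) = -588/(√(2025 + 576) + 2990) = -588/(√2601 + 2990) = -588/(51 + 2990) = -588/3041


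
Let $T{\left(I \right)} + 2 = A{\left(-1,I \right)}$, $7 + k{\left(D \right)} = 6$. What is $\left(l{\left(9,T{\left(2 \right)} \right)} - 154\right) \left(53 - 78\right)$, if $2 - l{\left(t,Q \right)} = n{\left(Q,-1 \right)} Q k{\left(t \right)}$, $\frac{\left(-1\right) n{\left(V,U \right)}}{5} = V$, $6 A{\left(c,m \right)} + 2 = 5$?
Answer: $\frac{16325}{4} \approx 4081.3$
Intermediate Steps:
$A{\left(c,m \right)} = \frac{1}{2}$ ($A{\left(c,m \right)} = - \frac{1}{3} + \frac{1}{6} \cdot 5 = - \frac{1}{3} + \frac{5}{6} = \frac{1}{2}$)
$k{\left(D \right)} = -1$ ($k{\left(D \right)} = -7 + 6 = -1$)
$n{\left(V,U \right)} = - 5 V$
$T{\left(I \right)} = - \frac{3}{2}$ ($T{\left(I \right)} = -2 + \frac{1}{2} = - \frac{3}{2}$)
$l{\left(t,Q \right)} = 2 - 5 Q^{2}$ ($l{\left(t,Q \right)} = 2 - - 5 Q Q \left(-1\right) = 2 - - 5 Q^{2} \left(-1\right) = 2 - 5 Q^{2}$)
$\left(l{\left(9,T{\left(2 \right)} \right)} - 154\right) \left(53 - 78\right) = \left(\left(2 - 5 \left(- \frac{3}{2}\right)^{2}\right) - 154\right) \left(53 - 78\right) = \left(\left(2 - \frac{45}{4}\right) - 154\right) \left(-25\right) = \left(- \frac{37}{4} - 154\right) \left(-25\right) = \left(- \frac{653}{4}\right) \left(-25\right) = \frac{16325}{4}$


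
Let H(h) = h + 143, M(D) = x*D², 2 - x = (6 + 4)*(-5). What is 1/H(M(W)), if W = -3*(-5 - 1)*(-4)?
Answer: 1/269711 ≈ 3.7077e-6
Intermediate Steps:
W = -72 (W = -(-18)*(-4) = -3*24 = -72)
x = 52 (x = 2 - (6 + 4)*(-5) = 2 - 10*(-5) = 2 - 1*(-50) = 2 + 50 = 52)
M(D) = 52*D²
H(h) = 143 + h
1/H(M(W)) = 1/(143 + 52*(-72)²) = 1/(143 + 52*5184) = 1/(143 + 269568) = 1/269711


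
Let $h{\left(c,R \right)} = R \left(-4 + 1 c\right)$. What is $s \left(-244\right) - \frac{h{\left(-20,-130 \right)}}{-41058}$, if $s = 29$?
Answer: $- \frac{48420548}{6843} \approx -7075.9$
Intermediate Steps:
$h{\left(c,R \right)} = R \left(-4 + c\right)$
$s \left(-244\right) - \frac{h{\left(-20,-130 \right)}}{-41058} = 29 \left(-244\right) - \frac{\left(-130\right) \left(-4 - 20\right)}{-41058} = -7076 - \left(-130\right) \left(-24\right) \left(- \frac{1}{41058}\right) = -7076 - 3120 \left(- \frac{1}{41058}\right) = -7076 - - \frac{520}{6843} = -7076 + \frac{520}{6843} = - \frac{48420548}{6843}$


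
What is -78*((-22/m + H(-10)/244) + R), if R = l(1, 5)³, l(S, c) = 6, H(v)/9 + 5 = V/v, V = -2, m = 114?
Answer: -97466902/5795 ≈ -16819.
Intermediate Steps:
H(v) = -45 - 18/v (H(v) = -45 + 9*(-2/v) = -45 - 18/v)
R = 216 (R = 6³ = 216)
-78*((-22/m + H(-10)/244) + R) = -78*((-22/114 + (-45 - 18/(-10))/244) + 216) = -78*((-22*1/114 + (-45 - 18*(-⅒))*(1/244)) + 216) = -78*((-11/57 + (-45 + 9/5)*(1/244)) + 216) = -78*((-11/57 - 216/5*1/244) + 216) = -78*((-11/57 - 54/305) + 216) = -78*(-6433/17385 + 216) = -78*3748727/17385 = -97466902/5795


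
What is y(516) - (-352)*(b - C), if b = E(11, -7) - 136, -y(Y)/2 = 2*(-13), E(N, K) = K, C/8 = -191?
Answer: 487572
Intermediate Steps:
C = -1528 (C = 8*(-191) = -1528)
y(Y) = 52 (y(Y) = -4*(-13) = -2*(-26) = 52)
b = -143 (b = -7 - 136 = -143)
y(516) - (-352)*(b - C) = 52 - (-352)*(-143 - 1*(-1528)) = 52 - (-352)*(-143 + 1528) = 52 - (-352)*1385 = 52 - 1*(-487520) = 52 + 487520 = 487572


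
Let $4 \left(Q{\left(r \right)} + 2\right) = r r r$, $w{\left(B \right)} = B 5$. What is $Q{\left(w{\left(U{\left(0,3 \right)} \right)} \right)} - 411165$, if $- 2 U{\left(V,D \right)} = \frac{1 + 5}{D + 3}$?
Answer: $- \frac{13157469}{32} \approx -4.1117 \cdot 10^{5}$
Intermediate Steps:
$U{\left(V,D \right)} = - \frac{3}{3 + D}$ ($U{\left(V,D \right)} = - \frac{\left(1 + 5\right) \frac{1}{D + 3}}{2} = - \frac{6 \frac{1}{3 + D}}{2} = - \frac{3}{3 + D}$)
$w{\left(B \right)} = 5 B$
$Q{\left(r \right)} = -2 + \frac{r^{3}}{4}$ ($Q{\left(r \right)} = -2 + \frac{r r r}{4} = -2 + \frac{r^{2} r}{4} = -2 + \frac{r^{3}}{4}$)
$Q{\left(w{\left(U{\left(0,3 \right)} \right)} \right)} - 411165 = \left(-2 + \frac{\left(5 \left(- \frac{3}{3 + 3}\right)\right)^{3}}{4}\right) - 411165 = \left(-2 + \frac{\left(5 \left(- \frac{3}{6}\right)\right)^{3}}{4}\right) - 411165 = \left(-2 + \frac{\left(5 \left(\left(-3\right) \frac{1}{6}\right)\right)^{3}}{4}\right) - 411165 = \left(-2 + \frac{\left(5 \left(- \frac{1}{2}\right)\right)^{3}}{4}\right) - 411165 = \left(-2 + \frac{\left(- \frac{5}{2}\right)^{3}}{4}\right) - 411165 = \left(-2 + \frac{1}{4} \left(- \frac{125}{8}\right)\right) - 411165 = \left(-2 - \frac{125}{32}\right) - 411165 = - \frac{189}{32} - 411165 = - \frac{13157469}{32}$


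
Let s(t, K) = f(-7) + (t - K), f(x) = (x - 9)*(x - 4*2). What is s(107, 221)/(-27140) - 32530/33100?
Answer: -2217587/2245835 ≈ -0.98742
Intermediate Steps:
f(x) = (-9 + x)*(-8 + x) (f(x) = (-9 + x)*(x - 8) = (-9 + x)*(-8 + x))
s(t, K) = 240 + t - K (s(t, K) = (72 + (-7)² - 17*(-7)) + (t - K) = (72 + 49 + 119) + (t - K) = 240 + (t - K) = 240 + t - K)
s(107, 221)/(-27140) - 32530/33100 = (240 + 107 - 1*221)/(-27140) - 32530/33100 = (240 + 107 - 221)*(-1/27140) - 32530*1/33100 = 126*(-1/27140) - 3253/3310 = -63/13570 - 3253/3310 = -2217587/2245835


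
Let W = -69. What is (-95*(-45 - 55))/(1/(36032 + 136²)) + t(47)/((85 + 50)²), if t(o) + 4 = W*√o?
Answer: 9440841599996/18225 - 23*√47/6075 ≈ 5.1802e+8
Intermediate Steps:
t(o) = -4 - 69*√o
(-95*(-45 - 55))/(1/(36032 + 136²)) + t(47)/((85 + 50)²) = (-95*(-45 - 55))/(1/(36032 + 136²)) + (-4 - 69*√47)/((85 + 50)²) = (-95*(-100))/(1/(36032 + 18496)) + (-4 - 69*√47)/(135²) = 9500/(1/54528) + (-4 - 69*√47)/18225 = 9500/(1/54528) + (-4 - 69*√47)*(1/18225) = 9500*54528 + (-4/18225 - 23*√47/6075) = 518016000 + (-4/18225 - 23*√47/6075) = 9440841599996/18225 - 23*√47/6075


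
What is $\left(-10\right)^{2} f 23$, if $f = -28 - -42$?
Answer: $32200$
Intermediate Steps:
$f = 14$ ($f = -28 + 42 = 14$)
$\left(-10\right)^{2} f 23 = \left(-10\right)^{2} \cdot 14 \cdot 23 = 100 \cdot 14 \cdot 23 = 1400 \cdot 23 = 32200$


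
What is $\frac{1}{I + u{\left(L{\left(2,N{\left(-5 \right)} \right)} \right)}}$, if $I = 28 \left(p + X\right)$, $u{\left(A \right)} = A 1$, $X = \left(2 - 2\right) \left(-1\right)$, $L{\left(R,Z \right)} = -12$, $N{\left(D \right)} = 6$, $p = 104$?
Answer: $\frac{1}{2900} \approx 0.00034483$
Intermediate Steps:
$X = 0$ ($X = 0 \left(-1\right) = 0$)
$u{\left(A \right)} = A$
$I = 2912$ ($I = 28 \left(104 + 0\right) = 28 \cdot 104 = 2912$)
$\frac{1}{I + u{\left(L{\left(2,N{\left(-5 \right)} \right)} \right)}} = \frac{1}{2912 - 12} = \frac{1}{2900}$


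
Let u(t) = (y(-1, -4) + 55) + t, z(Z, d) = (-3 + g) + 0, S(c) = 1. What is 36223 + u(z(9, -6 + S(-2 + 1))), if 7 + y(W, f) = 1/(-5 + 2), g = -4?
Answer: 108791/3 ≈ 36264.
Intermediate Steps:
z(Z, d) = -7 (z(Z, d) = (-3 - 4) + 0 = -7 + 0 = -7)
y(W, f) = -22/3 (y(W, f) = -7 + 1/(-5 + 2) = -7 + 1/(-3) = -7 - ⅓ = -22/3)
u(t) = 143/3 + t (u(t) = (-22/3 + 55) + t = 143/3 + t)
36223 + u(z(9, -6 + S(-2 + 1))) = 36223 + (143/3 - 7) = 36223 + 122/3 = 108791/3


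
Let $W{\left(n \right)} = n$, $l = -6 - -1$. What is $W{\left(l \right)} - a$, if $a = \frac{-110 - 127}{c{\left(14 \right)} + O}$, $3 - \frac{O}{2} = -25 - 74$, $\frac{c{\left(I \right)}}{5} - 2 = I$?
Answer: $- \frac{1183}{284} \approx -4.1655$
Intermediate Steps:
$l = -5$ ($l = -6 + 1 = -5$)
$c{\left(I \right)} = 10 + 5 I$
$O = 204$ ($O = 6 - 2 \left(-25 - 74\right) = 6 - -198 = 6 + 198 = 204$)
$a = - \frac{237}{284}$ ($a = \frac{-110 - 127}{\left(10 + 5 \cdot 14\right) + 204} = - \frac{237}{\left(10 + 70\right) + 204} = - \frac{237}{80 + 204} = - \frac{237}{284} \approx -0.83451$)
$W{\left(l \right)} - a = -5 - - \frac{237}{284} = -5 + \frac{237}{284} = - \frac{1183}{284}$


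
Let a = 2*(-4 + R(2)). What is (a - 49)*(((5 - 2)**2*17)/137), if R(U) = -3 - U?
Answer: -10251/137 ≈ -74.825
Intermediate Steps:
a = -18 (a = 2*(-4 + (-3 - 1*2)) = 2*(-4 + (-3 - 2)) = 2*(-4 - 5) = 2*(-9) = -18)
(a - 49)*(((5 - 2)**2*17)/137) = (-18 - 49)*(((5 - 2)**2*17)/137) = -67*3**2*17/137 = -67*9*17/137 = -10251/137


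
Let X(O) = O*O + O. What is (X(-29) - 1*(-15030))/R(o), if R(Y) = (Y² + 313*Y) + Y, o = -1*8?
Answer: -7921/1224 ≈ -6.4714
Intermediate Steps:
o = -8
R(Y) = Y² + 314*Y
X(O) = O + O² (X(O) = O² + O = O + O²)
(X(-29) - 1*(-15030))/R(o) = (-29*(1 - 29) - 1*(-15030))/((-8*(314 - 8))) = (-29*(-28) + 15030)/((-8*306)) = (812 + 15030)/(-2448) = 15842*(-1/2448) = -7921/1224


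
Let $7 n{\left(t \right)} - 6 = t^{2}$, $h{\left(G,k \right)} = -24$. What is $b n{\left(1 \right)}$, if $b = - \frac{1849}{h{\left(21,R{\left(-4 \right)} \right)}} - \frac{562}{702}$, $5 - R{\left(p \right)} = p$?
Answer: $\frac{214085}{2808} \approx 76.241$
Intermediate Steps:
$R{\left(p \right)} = 5 - p$
$n{\left(t \right)} = \frac{6}{7} + \frac{t^{2}}{7}$
$b = \frac{214085}{2808}$ ($b = - \frac{1849}{-24} - \frac{562}{702} = \left(-1849\right) \left(- \frac{1}{24}\right) - \frac{281}{351} = \frac{1849}{24} - \frac{281}{351} = \frac{214085}{2808} \approx 76.241$)
$b n{\left(1 \right)} = \frac{214085 \left(\frac{6}{7} + \frac{1^{2}}{7}\right)}{2808} = \frac{214085 \left(\frac{6}{7} + \frac{1}{7} \cdot 1\right)}{2808} = \frac{214085 \left(\frac{6}{7} + \frac{1}{7}\right)}{2808} = \frac{214085}{2808} \cdot 1 = \frac{214085}{2808}$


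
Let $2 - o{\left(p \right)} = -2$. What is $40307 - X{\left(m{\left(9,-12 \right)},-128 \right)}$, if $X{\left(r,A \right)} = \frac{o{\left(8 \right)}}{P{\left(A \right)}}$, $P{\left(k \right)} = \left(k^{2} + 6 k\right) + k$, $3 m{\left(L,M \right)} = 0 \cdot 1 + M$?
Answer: $\frac{156068703}{3872} \approx 40307.0$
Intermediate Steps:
$m{\left(L,M \right)} = \frac{M}{3}$ ($m{\left(L,M \right)} = \frac{0 \cdot 1 + M}{3} = \frac{0 + M}{3} = \frac{M}{3}$)
$P{\left(k \right)} = k^{2} + 7 k$
$o{\left(p \right)} = 4$ ($o{\left(p \right)} = 2 - -2 = 2 + 2 = 4$)
$X{\left(r,A \right)} = \frac{4}{A \left(7 + A\right)}$
$40307 - X{\left(m{\left(9,-12 \right)},-128 \right)} = 40307 - \frac{4}{\left(-128\right) \left(7 - 128\right)} = 40307 - 4 \left(- \frac{1}{128}\right) \frac{1}{-121} = 40307 - 4 \left(- \frac{1}{128}\right) \left(- \frac{1}{121}\right) = 40307 - \frac{1}{3872} = \frac{156068703}{3872}$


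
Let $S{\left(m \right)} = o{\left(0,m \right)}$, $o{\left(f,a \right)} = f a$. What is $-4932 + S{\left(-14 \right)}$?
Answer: $-4932$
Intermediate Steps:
$o{\left(f,a \right)} = a f$
$S{\left(m \right)} = 0$ ($S{\left(m \right)} = m 0 = 0$)
$-4932 + S{\left(-14 \right)} = -4932 + 0 = -4932$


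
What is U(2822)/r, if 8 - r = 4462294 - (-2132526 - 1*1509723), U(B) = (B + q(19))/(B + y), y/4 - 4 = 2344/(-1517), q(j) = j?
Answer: -4309797/34816028770450 ≈ -1.2379e-7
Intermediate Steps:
y = 14896/1517 (y = 16 + 4*(2344/(-1517)) = 16 + 4*(2344*(-1/1517)) = 16 + 4*(-2344/1517) = 16 - 9376/1517 = 14896/1517 ≈ 9.8194)
U(B) = (19 + B)/(14896/1517 + B) (U(B) = (B + 19)/(B + 14896/1517) = (19 + B)/(14896/1517 + B))
r = -8104535 (r = 8 - (4462294 - (-2132526 - 1*1509723)) = 8 - (4462294 - (-2132526 - 1509723)) = 8 - (4462294 - 1*(-3642249)) = 8 - (4462294 + 3642249) = 8 - 1*8104543 = 8 - 8104543 = -8104535)
U(2822)/r = (1517*(19 + 2822)/(14896 + 1517*2822))/(-8104535) = (1517*2841/(14896 + 4280974))*(-1/8104535) = (1517*2841/4295870)*(-1/8104535) = (1517*(1/4295870)*2841)*(-1/8104535) = (4309797/4295870)*(-1/8104535) = -4309797/34816028770450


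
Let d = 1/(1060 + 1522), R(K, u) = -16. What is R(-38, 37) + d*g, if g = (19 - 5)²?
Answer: -20558/1291 ≈ -15.924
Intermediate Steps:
g = 196 (g = 14² = 196)
d = 1/2582 ≈ 0.00038730
R(-38, 37) + d*g = -16 + (1/2582)*196 = -16 + 98/1291 = -20558/1291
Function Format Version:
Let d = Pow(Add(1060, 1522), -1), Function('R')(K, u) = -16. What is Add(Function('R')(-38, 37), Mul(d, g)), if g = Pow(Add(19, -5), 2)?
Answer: Rational(-20558, 1291) ≈ -15.924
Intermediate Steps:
g = 196 (g = Pow(14, 2) = 196)
d = Rational(1, 2582) (d = Pow(2582, -1) = Rational(1, 2582) ≈ 0.00038730)
Add(Function('R')(-38, 37), Mul(d, g)) = Add(-16, Mul(Rational(1, 2582), 196)) = Add(-16, Rational(98, 1291)) = Rational(-20558, 1291)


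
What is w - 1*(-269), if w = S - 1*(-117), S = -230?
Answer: 156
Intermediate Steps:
w = -113 (w = -230 - 1*(-117) = -230 + 117 = -113)
w - 1*(-269) = -113 - 1*(-269) = -113 + 269 = 156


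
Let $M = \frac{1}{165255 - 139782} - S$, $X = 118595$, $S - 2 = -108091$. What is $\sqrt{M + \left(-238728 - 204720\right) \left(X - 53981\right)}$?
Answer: $\frac{17 i \sqrt{64332442128315606}}{25473} \approx 1.6927 \cdot 10^{5} i$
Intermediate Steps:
$S = -108089$ ($S = 2 - 108091 = -108089$)
$M = \frac{2753351098}{25473}$ ($M = \frac{1}{165255 - 139782} - -108089 = \frac{1}{25473} + 108089 = \frac{2753351098}{25473} \approx 1.0809 \cdot 10^{5}$)
$\sqrt{M + \left(-238728 - 204720\right) \left(X - 53981\right)} = \sqrt{\frac{2753351098}{25473} + \left(-238728 - 204720\right) \left(118595 - 53981\right)} = \sqrt{\frac{2753351098}{25473} + \left(-238728 - 204720\right) 64614} = \sqrt{\frac{2753351098}{25473} - 28652949072} = \sqrt{- \frac{729873818359958}{25473}} = \frac{17 i \sqrt{64332442128315606}}{25473}$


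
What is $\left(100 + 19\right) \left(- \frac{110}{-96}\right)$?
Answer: $\frac{6545}{48} \approx 136.35$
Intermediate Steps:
$\left(100 + 19\right) \left(- \frac{110}{-96}\right) = 119 \left(\left(-110\right) \left(- \frac{1}{96}\right)\right) = 119 \cdot \frac{55}{48} = \frac{6545}{48}$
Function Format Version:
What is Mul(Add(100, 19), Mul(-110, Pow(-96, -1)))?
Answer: Rational(6545, 48) ≈ 136.35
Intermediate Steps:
Mul(Add(100, 19), Mul(-110, Pow(-96, -1))) = Mul(119, Mul(-110, Rational(-1, 96))) = Mul(119, Rational(55, 48)) = Rational(6545, 48)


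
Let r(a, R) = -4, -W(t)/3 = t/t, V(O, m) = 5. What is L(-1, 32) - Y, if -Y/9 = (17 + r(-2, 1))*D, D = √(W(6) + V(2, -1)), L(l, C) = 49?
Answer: 49 + 117*√2 ≈ 214.46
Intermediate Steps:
W(t) = -3 (W(t) = -3*t/t = -3*1 = -3)
D = √2 (D = √(-3 + 5) = √2 ≈ 1.4142)
Y = -117*√2 (Y = -9*(17 - 4)*√2 = -117*√2 ≈ -165.46)
L(-1, 32) - Y = 49 - (-117)*√2 = 49 + 117*√2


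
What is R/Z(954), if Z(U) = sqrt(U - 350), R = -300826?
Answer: -150413*sqrt(151)/151 ≈ -12240.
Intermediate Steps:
Z(U) = sqrt(-350 + U)
R/Z(954) = -300826/sqrt(-350 + 954) = -300826*sqrt(151)/302 = -150413*sqrt(151)/151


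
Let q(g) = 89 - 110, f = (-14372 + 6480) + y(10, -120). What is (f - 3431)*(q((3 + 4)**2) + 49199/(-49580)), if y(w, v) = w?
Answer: 12335457627/49580 ≈ 2.4880e+5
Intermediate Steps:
f = -7882 (f = (-14372 + 6480) + 10 = -7892 + 10 = -7882)
q(g) = -21
(f - 3431)*(q((3 + 4)**2) + 49199/(-49580)) = (-7882 - 3431)*(-21 + 49199/(-49580)) = -11313*(-21 + 49199*(-1/49580)) = -11313*(-21 - 49199/49580) = -11313*(-1090379/49580) = 12335457627/49580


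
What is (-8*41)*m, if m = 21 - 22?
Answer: 328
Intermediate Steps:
m = -1
(-8*41)*m = -8*41*(-1) = -328*(-1) = 328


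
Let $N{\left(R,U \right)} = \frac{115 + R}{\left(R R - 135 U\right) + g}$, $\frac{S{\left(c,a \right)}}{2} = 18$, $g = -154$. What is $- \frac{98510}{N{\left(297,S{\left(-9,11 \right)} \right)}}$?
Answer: $- \frac{4097769725}{206} \approx -1.9892 \cdot 10^{7}$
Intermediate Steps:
$S{\left(c,a \right)} = 36$ ($S{\left(c,a \right)} = 2 \cdot 18 = 36$)
$N{\left(R,U \right)} = \frac{115 + R}{-154 + R^{2} - 135 U}$ ($N{\left(R,U \right)} = \frac{115 + R}{\left(R R - 135 U\right) - 154} = \frac{115 + R}{\left(R^{2} - 135 U\right) - 154} = \frac{115 + R}{-154 + R^{2} - 135 U}$)
$- \frac{98510}{N{\left(297,S{\left(-9,11 \right)} \right)}} = - \frac{98510}{\frac{1}{-154 + 297^{2} - 4860} \left(115 + 297\right)} = - \frac{98510}{\frac{1}{-154 + 88209 - 4860} \cdot 412} = - \frac{98510}{\frac{1}{83195} \cdot 412} = - \frac{98510}{\frac{412}{83195}} = \left(-98510\right) \frac{83195}{412} = - \frac{4097769725}{206}$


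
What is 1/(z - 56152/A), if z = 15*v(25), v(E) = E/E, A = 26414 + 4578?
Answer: 3874/51091 ≈ 0.075825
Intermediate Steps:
A = 30992
v(E) = 1
z = 15 (z = 15*1 = 15)
1/(z - 56152/A) = 1/(15 - 56152/30992) = 1/(15 - 56152*1/30992) = 1/(15 - 7019/3874) = 1/(51091/3874) = 3874/51091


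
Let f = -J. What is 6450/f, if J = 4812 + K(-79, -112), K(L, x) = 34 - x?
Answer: -3225/2479 ≈ -1.3009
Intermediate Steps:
J = 4958 (J = 4812 + (34 - 1*(-112)) = 4812 + (34 + 112) = 4812 + 146 = 4958)
f = -4958 (f = -1*4958 = -4958)
6450/f = 6450/(-4958) = 6450*(-1/4958) = -3225/2479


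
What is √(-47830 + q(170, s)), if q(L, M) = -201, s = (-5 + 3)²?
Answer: I*√48031 ≈ 219.16*I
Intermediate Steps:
s = 4 (s = (-2)² = 4)
√(-47830 + q(170, s)) = √(-47830 - 201) = √(-48031) = I*√48031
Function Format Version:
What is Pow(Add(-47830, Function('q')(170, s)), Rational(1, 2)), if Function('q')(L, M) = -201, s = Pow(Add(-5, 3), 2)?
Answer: Mul(I, Pow(48031, Rational(1, 2))) ≈ Mul(219.16, I)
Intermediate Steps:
s = 4 (s = Pow(-2, 2) = 4)
Pow(Add(-47830, Function('q')(170, s)), Rational(1, 2)) = Pow(Add(-47830, -201), Rational(1, 2)) = Pow(-48031, Rational(1, 2)) = Mul(I, Pow(48031, Rational(1, 2)))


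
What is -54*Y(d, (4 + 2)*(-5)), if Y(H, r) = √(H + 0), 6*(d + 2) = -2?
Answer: -18*I*√21 ≈ -82.486*I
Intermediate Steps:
d = -7/3 (d = -2 + (⅙)*(-2) = -2 - ⅓ = -7/3 ≈ -2.3333)
Y(H, r) = √H
-54*Y(d, (4 + 2)*(-5)) = -18*I*√21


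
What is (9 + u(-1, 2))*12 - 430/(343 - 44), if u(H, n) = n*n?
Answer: 46214/299 ≈ 154.56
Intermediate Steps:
u(H, n) = n²
(9 + u(-1, 2))*12 - 430/(343 - 44) = (9 + 2²)*12 - 430/(343 - 44) = (9 + 4)*12 - 430/299 = 13*12 - 430*1/299 = 156 - 430/299 = 46214/299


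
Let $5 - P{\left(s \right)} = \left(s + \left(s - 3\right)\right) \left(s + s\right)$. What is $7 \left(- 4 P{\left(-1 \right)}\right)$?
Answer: $140$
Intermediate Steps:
$P{\left(s \right)} = 5 - 2 s \left(-3 + 2 s\right)$ ($P{\left(s \right)} = 5 - \left(s + \left(s - 3\right)\right) \left(s + s\right) = 5 - \left(s + \left(-3 + s\right)\right) 2 s = 5 - \left(-3 + 2 s\right) 2 s = 5 - 2 s \left(-3 + 2 s\right)$)
$7 \left(- 4 P{\left(-1 \right)}\right) = 7 \left(- 4 \left(5 - 4 \left(-1\right)^{2} + 6 \left(-1\right)\right)\right) = 7 \left(- 4 \left(5 - 4 - 6\right)\right) = 7 \left(\left(-4\right) \left(-5\right)\right) = 7 \cdot 20 = 140$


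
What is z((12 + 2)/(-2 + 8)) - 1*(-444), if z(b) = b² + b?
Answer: 4066/9 ≈ 451.78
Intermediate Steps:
z(b) = b + b²
z((12 + 2)/(-2 + 8)) - 1*(-444) = ((12 + 2)/(-2 + 8))*(1 + (12 + 2)/(-2 + 8)) - 1*(-444) = (14/6)*(1 + 14/6) + 444 = (14*(⅙))*(1 + 14*(⅙)) + 444 = 7*(1 + 7/3)/3 + 444 = (7/3)*(10/3) + 444 = 70/9 + 444 = 4066/9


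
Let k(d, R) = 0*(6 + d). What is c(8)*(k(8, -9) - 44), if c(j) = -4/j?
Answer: 22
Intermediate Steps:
k(d, R) = 0
c(8)*(k(8, -9) - 44) = (-4/8)*(0 - 44) = -4*⅛*(-44) = -½*(-44) = 22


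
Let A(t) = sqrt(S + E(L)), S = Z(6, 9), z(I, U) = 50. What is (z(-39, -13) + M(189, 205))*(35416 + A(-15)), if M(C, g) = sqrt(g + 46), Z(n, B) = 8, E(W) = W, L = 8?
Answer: 1771000 + 35420*sqrt(251) ≈ 2.3322e+6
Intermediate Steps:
S = 8
M(C, g) = sqrt(46 + g)
A(t) = 4 (A(t) = sqrt(8 + 8) = sqrt(16) = 4)
(z(-39, -13) + M(189, 205))*(35416 + A(-15)) = (50 + sqrt(46 + 205))*(35416 + 4) = (50 + sqrt(251))*35420 = 1771000 + 35420*sqrt(251)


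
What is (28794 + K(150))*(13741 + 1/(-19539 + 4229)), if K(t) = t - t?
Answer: 3028764685473/7655 ≈ 3.9566e+8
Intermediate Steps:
K(t) = 0
(28794 + K(150))*(13741 + 1/(-19539 + 4229)) = (28794 + 0)*(13741 + 1/(-19539 + 4229)) = 28794*(13741 + 1/(-15310)) = 28794*(13741 - 1/15310) = 28794*(210374709/15310) = 3028764685473/7655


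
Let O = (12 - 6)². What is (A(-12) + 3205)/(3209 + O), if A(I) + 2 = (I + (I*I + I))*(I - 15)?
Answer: -37/3245 ≈ -0.011402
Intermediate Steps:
O = 36 (O = 6² = 36)
A(I) = -2 + (-15 + I)*(I² + 2*I) (A(I) = -2 + (I + (I*I + I))*(I - 15) = -2 + (I + (I² + I))*(-15 + I) = -2 + (I + (I + I²))*(-15 + I) = -2 + (I² + 2*I)*(-15 + I) = -2 + (-15 + I)*(I² + 2*I))
(A(-12) + 3205)/(3209 + O) = ((-2 + (-12)³ - 30*(-12) - 13*(-12)²) + 3205)/(3209 + 36) = ((-2 - 1728 + 360 - 13*144) + 3205)/3245 = ((-2 - 1728 + 360 - 1872) + 3205)*(1/3245) = (-3242 + 3205)*(1/3245) = -37*1/3245 = -37/3245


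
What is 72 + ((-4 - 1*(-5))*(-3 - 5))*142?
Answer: -1064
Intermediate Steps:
72 + ((-4 - 1*(-5))*(-3 - 5))*142 = 72 + ((-4 + 5)*(-8))*142 = 72 + (1*(-8))*142 = 72 - 8*142 = 72 - 1136 = -1064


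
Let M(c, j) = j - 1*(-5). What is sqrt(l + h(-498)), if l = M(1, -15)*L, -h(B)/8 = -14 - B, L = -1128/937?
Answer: 4*I*sqrt(211807913)/937 ≈ 62.129*I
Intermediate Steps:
L = -1128/937 (L = -1128*1/937 = -1128/937 ≈ -1.2038)
h(B) = 112 + 8*B (h(B) = -8*(-14 - B) = 112 + 8*B)
M(c, j) = 5 + j (M(c, j) = j + 5 = 5 + j)
l = 11280/937 (l = (5 - 15)*(-1128/937) = -10*(-1128/937) = 11280/937 ≈ 12.038)
sqrt(l + h(-498)) = sqrt(11280/937 + (112 + 8*(-498))) = sqrt(11280/937 + (112 - 3984)) = sqrt(11280/937 - 3872) = sqrt(-3616784/937) = 4*I*sqrt(211807913)/937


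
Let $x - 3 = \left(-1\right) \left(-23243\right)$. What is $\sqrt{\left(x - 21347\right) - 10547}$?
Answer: $2 i \sqrt{2162} \approx 92.995 i$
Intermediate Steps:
$x = 23246$ ($x = 3 - -23243 = 3 + 23243 = 23246$)
$\sqrt{\left(x - 21347\right) - 10547} = \sqrt{\left(23246 - 21347\right) - 10547} = \sqrt{1899 - 10547} = \sqrt{-8648} = 2 i \sqrt{2162}$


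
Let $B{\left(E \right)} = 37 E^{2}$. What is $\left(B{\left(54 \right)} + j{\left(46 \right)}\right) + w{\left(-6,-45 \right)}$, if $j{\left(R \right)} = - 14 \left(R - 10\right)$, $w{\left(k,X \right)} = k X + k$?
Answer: $107652$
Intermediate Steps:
$w{\left(k,X \right)} = k + X k$ ($w{\left(k,X \right)} = X k + k = k + X k$)
$j{\left(R \right)} = 140 - 14 R$ ($j{\left(R \right)} = - 14 \left(-10 + R\right) = 140 - 14 R$)
$\left(B{\left(54 \right)} + j{\left(46 \right)}\right) + w{\left(-6,-45 \right)} = \left(37 \cdot 54^{2} + \left(140 - 644\right)\right) - 6 \left(1 - 45\right) = \left(37 \cdot 2916 + \left(140 - 644\right)\right) - -264 = \left(107892 - 504\right) + 264 = 107388 + 264 = 107652$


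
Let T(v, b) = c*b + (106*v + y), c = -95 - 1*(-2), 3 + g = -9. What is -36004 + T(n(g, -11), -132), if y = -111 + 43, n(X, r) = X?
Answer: -25068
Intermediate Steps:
g = -12 (g = -3 - 9 = -12)
c = -93 (c = -95 + 2 = -93)
y = -68
T(v, b) = -68 - 93*b + 106*v (T(v, b) = -93*b + (106*v - 68) = -93*b + (-68 + 106*v) = -68 - 93*b + 106*v)
-36004 + T(n(g, -11), -132) = -36004 + (-68 - 93*(-132) + 106*(-12)) = -36004 + (-68 + 12276 - 1272) = -36004 + 10936 = -25068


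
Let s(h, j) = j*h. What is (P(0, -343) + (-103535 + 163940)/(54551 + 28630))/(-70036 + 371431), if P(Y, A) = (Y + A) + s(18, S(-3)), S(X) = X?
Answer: -10987484/8356779165 ≈ -0.0013148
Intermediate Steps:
s(h, j) = h*j
P(Y, A) = -54 + A + Y (P(Y, A) = (Y + A) + 18*(-3) = (A + Y) - 54 = -54 + A + Y)
(P(0, -343) + (-103535 + 163940)/(54551 + 28630))/(-70036 + 371431) = ((-54 - 343 + 0) + (-103535 + 163940)/(54551 + 28630))/(-70036 + 371431) = (-397 + 60405/83181)/301395 = (-397 + 60405*(1/83181))*(1/301395) = (-397 + 20135/27727)*(1/301395) = -10987484/27727*1/301395 = -10987484/8356779165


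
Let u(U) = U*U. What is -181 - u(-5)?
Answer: -206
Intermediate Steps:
u(U) = U²
-181 - u(-5) = -181 - 1*(-5)² = -181 - 1*25 = -181 - 25 = -206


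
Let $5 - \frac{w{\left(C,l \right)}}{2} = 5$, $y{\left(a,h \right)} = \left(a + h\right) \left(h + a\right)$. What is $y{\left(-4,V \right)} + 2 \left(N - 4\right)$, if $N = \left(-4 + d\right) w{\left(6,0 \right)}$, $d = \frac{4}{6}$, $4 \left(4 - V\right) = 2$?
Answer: $- \frac{31}{4} \approx -7.75$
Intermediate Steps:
$V = \frac{7}{2}$ ($V = 4 - \frac{1}{2} = \frac{7}{2} \approx 3.5$)
$y{\left(a,h \right)} = \left(a + h\right)^{2}$ ($y{\left(a,h \right)} = \left(a + h\right) \left(a + h\right) = \left(a + h\right)^{2}$)
$w{\left(C,l \right)} = 0$ ($w{\left(C,l \right)} = 10 - 10 = 0$)
$d = \frac{2}{3}$ ($d = 4 \cdot \frac{1}{6} = \frac{2}{3} \approx 0.66667$)
$N = 0$ ($N = \left(-4 + \frac{2}{3}\right) 0 = \left(- \frac{10}{3}\right) 0 = 0$)
$y{\left(-4,V \right)} + 2 \left(N - 4\right) = \left(-4 + \frac{7}{2}\right)^{2} + 2 \left(0 - 4\right) = \left(- \frac{1}{2}\right)^{2} + 2 \left(-4\right) = \frac{1}{4} - 8 = - \frac{31}{4}$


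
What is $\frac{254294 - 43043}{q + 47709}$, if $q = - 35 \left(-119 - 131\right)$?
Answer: $\frac{211251}{56459} \approx 3.7417$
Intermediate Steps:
$q = 8750$ ($q = \left(-35\right) \left(-250\right) = 8750$)
$\frac{254294 - 43043}{q + 47709} = \frac{254294 - 43043}{8750 + 47709} = \frac{211251}{56459}$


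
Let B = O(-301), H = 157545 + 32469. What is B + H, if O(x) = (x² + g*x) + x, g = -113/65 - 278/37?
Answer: 680852721/2405 ≈ 2.8310e+5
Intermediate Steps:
g = -22251/2405 (g = -113*1/65 - 278*1/37 = -113/65 - 278/37 = -22251/2405 ≈ -9.2520)
H = 190014
O(x) = x² - 19846*x/2405 (O(x) = (x² - 22251*x/2405) + x = x² - 19846*x/2405)
B = 223869051/2405 (B = (1/2405)*(-301)*(-19846 + 2405*(-301)) = (1/2405)*(-301)*(-19846 - 723905) = (1/2405)*(-301)*(-743751) = 223869051/2405 ≈ 93085.)
B + H = 223869051/2405 + 190014 = 680852721/2405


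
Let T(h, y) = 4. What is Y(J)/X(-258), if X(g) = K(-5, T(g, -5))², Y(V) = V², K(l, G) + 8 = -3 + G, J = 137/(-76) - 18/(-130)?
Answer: 67584841/1195776400 ≈ 0.056520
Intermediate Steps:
J = -8221/4940 (J = 137*(-1/76) - 18*(-1/130) = -137/76 + 9/65 = -8221/4940 ≈ -1.6642)
K(l, G) = -11 + G (K(l, G) = -8 + (-3 + G) = -11 + G)
X(g) = 49 (X(g) = (-11 + 4)² = (-7)² = 49)
Y(J)/X(-258) = (-8221/4940)²/49 = (67584841/24403600)*(1/49) = 67584841/1195776400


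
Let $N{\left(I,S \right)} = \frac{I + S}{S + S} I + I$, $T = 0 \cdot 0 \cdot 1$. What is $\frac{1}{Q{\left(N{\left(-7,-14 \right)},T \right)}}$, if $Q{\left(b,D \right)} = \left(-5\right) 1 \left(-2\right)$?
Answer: $\frac{1}{10} \approx 0.1$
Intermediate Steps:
$T = 0$ ($T = 0 \cdot 1 = 0$)
$N{\left(I,S \right)} = I + \frac{I \left(I + S\right)}{2 S}$ ($N{\left(I,S \right)} = \frac{I + S}{2 S} I + I = \frac{I \left(I + S\right)}{2 S} + I = I + \frac{I \left(I + S\right)}{2 S}$)
$Q{\left(b,D \right)} = 10$ ($Q{\left(b,D \right)} = \left(-5\right) \left(-2\right) = 10$)
$\frac{1}{Q{\left(N{\left(-7,-14 \right)},T \right)}} = \frac{1}{10}$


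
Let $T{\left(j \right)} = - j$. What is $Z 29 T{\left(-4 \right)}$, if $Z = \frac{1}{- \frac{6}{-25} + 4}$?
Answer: $\frac{1450}{53} \approx 27.358$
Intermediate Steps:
$Z = \frac{25}{106}$ ($Z = \frac{1}{\left(-6\right) \left(- \frac{1}{25}\right) + 4} = \frac{1}{\frac{6}{25} + 4} = \frac{1}{\frac{106}{25}} = \frac{25}{106} \approx 0.23585$)
$Z 29 T{\left(-4 \right)} = \frac{25}{106} \cdot 29 \left(\left(-1\right) \left(-4\right)\right) = \frac{725}{106} \cdot 4 = \frac{1450}{53}$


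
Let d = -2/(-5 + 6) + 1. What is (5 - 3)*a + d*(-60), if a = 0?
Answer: 60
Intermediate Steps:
d = -1 (d = -2/1 + 1 = -2*1 + 1 = -2 + 1 = -1)
(5 - 3)*a + d*(-60) = (5 - 3)*0 - 1*(-60) = 2*0 + 60 = 0 + 60 = 60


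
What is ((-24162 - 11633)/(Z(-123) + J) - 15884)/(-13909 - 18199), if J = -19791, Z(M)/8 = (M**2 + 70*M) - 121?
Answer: 498682207/1007966444 ≈ 0.49474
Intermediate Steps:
Z(M) = -968 + 8*M**2 + 560*M (Z(M) = 8*((M**2 + 70*M) - 121) = 8*(-121 + M**2 + 70*M) = -968 + 8*M**2 + 560*M)
((-24162 - 11633)/(Z(-123) + J) - 15884)/(-13909 - 18199) = ((-24162 - 11633)/((-968 + 8*(-123)**2 + 560*(-123)) - 19791) - 15884)/(-13909 - 18199) = (-35795/((-968 + 8*15129 - 68880) - 19791) - 15884)/(-32108) = (-35795/((-968 + 121032 - 68880) - 19791) - 15884)*(-1/32108) = (-35795/(51184 - 19791) - 15884)*(-1/32108) = (-35795/31393 - 15884)*(-1/32108) = -498682207/31393*(-1/32108) = 498682207/1007966444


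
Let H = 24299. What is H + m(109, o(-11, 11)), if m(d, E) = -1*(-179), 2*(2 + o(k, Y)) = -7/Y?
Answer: 24478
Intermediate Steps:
o(k, Y) = -2 - 7/(2*Y) (o(k, Y) = -2 + (-7/Y)/2 = -2 - 7/(2*Y))
m(d, E) = 179
H + m(109, o(-11, 11)) = 24299 + 179 = 24478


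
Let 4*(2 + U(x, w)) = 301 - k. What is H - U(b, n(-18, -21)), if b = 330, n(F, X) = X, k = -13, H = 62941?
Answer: 125729/2 ≈ 62865.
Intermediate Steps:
U(x, w) = 153/2 (U(x, w) = -2 + (301 - 1*(-13))/4 = -2 + (301 + 13)/4 = -2 + (¼)*314 = -2 + 157/2 = 153/2)
H - U(b, n(-18, -21)) = 62941 - 1*153/2 = 62941 - 153/2 = 125729/2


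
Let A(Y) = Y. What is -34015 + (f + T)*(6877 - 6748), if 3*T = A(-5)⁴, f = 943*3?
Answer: 357801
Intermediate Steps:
f = 2829
T = 625/3 (T = (⅓)*(-5)⁴ = (⅓)*625 = 625/3 ≈ 208.33)
-34015 + (f + T)*(6877 - 6748) = -34015 + (2829 + 625/3)*(6877 - 6748) = -34015 + (9112/3)*129 = -34015 + 391816 = 357801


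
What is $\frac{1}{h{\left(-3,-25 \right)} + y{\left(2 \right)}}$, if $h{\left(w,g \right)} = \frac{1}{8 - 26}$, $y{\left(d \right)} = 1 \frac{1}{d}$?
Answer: $\frac{9}{4} \approx 2.25$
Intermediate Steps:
$y{\left(d \right)} = \frac{1}{d}$
$h{\left(w,g \right)} = - \frac{1}{18}$ ($h{\left(w,g \right)} = \frac{1}{-18} = - \frac{1}{18}$)
$\frac{1}{h{\left(-3,-25 \right)} + y{\left(2 \right)}} = \frac{1}{- \frac{1}{18} + \frac{1}{2}} = \frac{1}{\frac{4}{9}} = \frac{9}{4}$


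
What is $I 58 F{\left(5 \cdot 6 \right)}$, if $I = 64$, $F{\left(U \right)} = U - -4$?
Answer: $126208$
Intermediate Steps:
$F{\left(U \right)} = 4 + U$ ($F{\left(U \right)} = U + 4 = 4 + U$)
$I 58 F{\left(5 \cdot 6 \right)} = 64 \cdot 58 \left(4 + 5 \cdot 6\right) = 3712 \left(4 + 30\right) = 3712 \cdot 34 = 126208$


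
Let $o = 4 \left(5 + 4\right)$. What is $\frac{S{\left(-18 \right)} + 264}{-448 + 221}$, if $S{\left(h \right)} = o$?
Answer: $- \frac{300}{227} \approx -1.3216$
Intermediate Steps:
$o = 36$ ($o = 4 \cdot 9 = 36$)
$S{\left(h \right)} = 36$
$\frac{S{\left(-18 \right)} + 264}{-448 + 221} = \frac{36 + 264}{-448 + 221} = \frac{300}{-227} = 300 \left(- \frac{1}{227}\right) = - \frac{300}{227}$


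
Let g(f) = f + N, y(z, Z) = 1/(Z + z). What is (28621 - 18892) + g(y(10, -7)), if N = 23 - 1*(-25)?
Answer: 29332/3 ≈ 9777.3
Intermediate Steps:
N = 48 (N = 23 + 25 = 48)
g(f) = 48 + f (g(f) = f + 48 = 48 + f)
(28621 - 18892) + g(y(10, -7)) = (28621 - 18892) + (48 + 1/(-7 + 10)) = 9729 + (48 + 1/3) = 9729 + (48 + ⅓) = 9729 + 145/3 = 29332/3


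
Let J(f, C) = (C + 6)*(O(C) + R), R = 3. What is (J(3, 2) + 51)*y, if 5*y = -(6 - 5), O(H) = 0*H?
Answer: -15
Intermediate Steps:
O(H) = 0
y = -⅕ (y = (-(6 - 5))/5 = (-1*1)/5 = (⅕)*(-1) = -⅕ ≈ -0.20000)
J(f, C) = 18 + 3*C (J(f, C) = (C + 6)*(0 + 3) = (6 + C)*3 = 18 + 3*C)
(J(3, 2) + 51)*y = ((18 + 3*2) + 51)*(-⅕) = ((18 + 6) + 51)*(-⅕) = (24 + 51)*(-⅕) = 75*(-⅕) = -15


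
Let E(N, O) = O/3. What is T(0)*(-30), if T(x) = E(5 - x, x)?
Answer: 0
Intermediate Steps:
E(N, O) = O/3 (E(N, O) = O*(1/3) = O/3)
T(x) = x/3
T(0)*(-30) = ((1/3)*0)*(-30) = 0*(-30) = 0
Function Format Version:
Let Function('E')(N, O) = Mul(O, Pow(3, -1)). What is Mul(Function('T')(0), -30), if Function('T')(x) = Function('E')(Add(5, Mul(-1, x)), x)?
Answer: 0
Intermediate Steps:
Function('E')(N, O) = Mul(Rational(1, 3), O) (Function('E')(N, O) = Mul(O, Rational(1, 3)) = Mul(Rational(1, 3), O))
Function('T')(x) = Mul(Rational(1, 3), x)
Mul(Function('T')(0), -30) = Mul(Mul(Rational(1, 3), 0), -30) = Mul(0, -30) = 0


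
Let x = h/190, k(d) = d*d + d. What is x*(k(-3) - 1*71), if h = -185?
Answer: 2405/38 ≈ 63.289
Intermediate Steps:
k(d) = d + d² (k(d) = d² + d = d + d²)
x = -37/38 (x = -185/190 = -185*1/190 = -37/38 ≈ -0.97368)
x*(k(-3) - 1*71) = -37*(-3*(1 - 3) - 1*71)/38 = -37*(-3*(-2) - 71)/38 = -37*(6 - 71)/38 = -37/38*(-65) = 2405/38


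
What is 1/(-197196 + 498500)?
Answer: 1/301304 ≈ 3.3189e-6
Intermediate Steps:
1/(-197196 + 498500) = 1/301304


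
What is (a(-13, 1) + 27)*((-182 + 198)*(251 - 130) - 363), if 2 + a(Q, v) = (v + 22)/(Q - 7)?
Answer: 750321/20 ≈ 37516.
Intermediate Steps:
a(Q, v) = -2 + (22 + v)/(-7 + Q) (a(Q, v) = -2 + (v + 22)/(Q - 7) = -2 + (22 + v)/(-7 + Q))
(a(-13, 1) + 27)*((-182 + 198)*(251 - 130) - 363) = ((36 + 1 - 2*(-13))/(-7 - 13) + 27)*((-182 + 198)*(251 - 130) - 363) = ((36 + 1 + 26)/(-20) + 27)*(16*121 - 363) = (-1/20*63 + 27)*(1936 - 363) = (-63/20 + 27)*1573 = (477/20)*1573 = 750321/20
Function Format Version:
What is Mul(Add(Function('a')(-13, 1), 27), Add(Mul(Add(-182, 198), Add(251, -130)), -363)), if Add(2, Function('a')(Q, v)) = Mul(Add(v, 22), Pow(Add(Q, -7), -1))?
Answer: Rational(750321, 20) ≈ 37516.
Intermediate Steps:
Function('a')(Q, v) = Add(-2, Mul(Pow(Add(-7, Q), -1), Add(22, v))) (Function('a')(Q, v) = Add(-2, Mul(Add(v, 22), Pow(Add(Q, -7), -1))) = Add(-2, Mul(Add(22, v), Pow(Add(-7, Q), -1))) = Add(-2, Mul(Pow(Add(-7, Q), -1), Add(22, v))))
Mul(Add(Function('a')(-13, 1), 27), Add(Mul(Add(-182, 198), Add(251, -130)), -363)) = Mul(Add(Mul(Pow(Add(-7, -13), -1), Add(36, 1, Mul(-2, -13))), 27), Add(Mul(Add(-182, 198), Add(251, -130)), -363)) = Mul(Add(Mul(Pow(-20, -1), Add(36, 1, 26)), 27), Add(Mul(16, 121), -363)) = Mul(Add(Mul(Rational(-1, 20), 63), 27), Add(1936, -363)) = Mul(Add(Rational(-63, 20), 27), 1573) = Mul(Rational(477, 20), 1573) = Rational(750321, 20)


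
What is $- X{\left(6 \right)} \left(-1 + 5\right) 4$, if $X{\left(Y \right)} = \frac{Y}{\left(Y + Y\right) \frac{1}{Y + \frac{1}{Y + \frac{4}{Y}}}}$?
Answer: $- \frac{246}{5} \approx -49.2$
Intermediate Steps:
$X{\left(Y \right)} = \frac{Y}{2} + \frac{1}{2 \left(Y + \frac{4}{Y}\right)}$ ($X{\left(Y \right)} = \frac{Y}{2 Y \frac{1}{Y + \frac{1}{Y + \frac{4}{Y}}}} = Y \frac{Y + \frac{1}{Y + \frac{4}{Y}}}{2 Y} = \frac{Y}{2} + \frac{1}{2 \left(Y + \frac{4}{Y}\right)}$)
$- X{\left(6 \right)} \left(-1 + 5\right) 4 = - \frac{6 \left(5 + 6^{2}\right)}{2 \left(4 + 6^{2}\right)} \left(-1 + 5\right) 4 = - \frac{6 \left(5 + 36\right)}{2 \left(4 + 36\right)} 4 \cdot 4 = - \frac{6 \cdot 41}{2 \cdot 40} \cdot 16 = \left(-1\right) \frac{123}{40} \cdot 16 = \left(- \frac{123}{40}\right) 16 = - \frac{246}{5}$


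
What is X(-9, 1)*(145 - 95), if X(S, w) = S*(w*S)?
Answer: 4050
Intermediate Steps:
X(S, w) = w*S² (X(S, w) = S*(S*w) = w*S²)
X(-9, 1)*(145 - 95) = (1*(-9)²)*(145 - 95) = (1*81)*50 = 81*50 = 4050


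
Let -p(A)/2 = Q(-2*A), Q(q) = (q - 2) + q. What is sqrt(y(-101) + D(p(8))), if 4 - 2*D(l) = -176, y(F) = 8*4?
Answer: sqrt(122) ≈ 11.045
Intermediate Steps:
Q(q) = -2 + 2*q (Q(q) = (-2 + q) + q = -2 + 2*q)
p(A) = 4 + 8*A (p(A) = -2*(-2 + 2*(-2*A)) = -2*(-2 - 4*A) = 4 + 8*A)
y(F) = 32
D(l) = 90 (D(l) = 2 - 1/2*(-176) = 2 + 88 = 90)
sqrt(y(-101) + D(p(8))) = sqrt(32 + 90) = sqrt(122)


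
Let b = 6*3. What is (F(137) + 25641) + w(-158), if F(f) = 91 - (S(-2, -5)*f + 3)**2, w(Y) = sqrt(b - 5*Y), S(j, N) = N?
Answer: -439392 + 2*sqrt(202) ≈ -4.3936e+5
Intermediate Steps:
b = 18
w(Y) = sqrt(18 - 5*Y)
F(f) = 91 - (3 - 5*f)**2 (F(f) = 91 - (-5*f + 3)**2 = 91 - (3 - 5*f)**2)
(F(137) + 25641) + w(-158) = ((91 - (-3 + 5*137)**2) + 25641) + sqrt(18 - 5*(-158)) = ((91 - (-3 + 685)**2) + 25641) + sqrt(18 + 790) = ((91 - 1*682**2) + 25641) + sqrt(808) = ((91 - 1*465124) + 25641) + 2*sqrt(202) = ((91 - 465124) + 25641) + 2*sqrt(202) = (-465033 + 25641) + 2*sqrt(202) = -439392 + 2*sqrt(202)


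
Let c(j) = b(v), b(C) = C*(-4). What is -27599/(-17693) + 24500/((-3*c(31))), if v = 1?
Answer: 8342494/4083 ≈ 2043.2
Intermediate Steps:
b(C) = -4*C
c(j) = -4 (c(j) = -4*1 = -4)
-27599/(-17693) + 24500/((-3*c(31))) = -27599/(-17693) + 24500/((-3*(-4))) = -27599*(-1/17693) + 24500/12 = 2123/1361 + 24500*(1/12) = 2123/1361 + 6125/3 = 8342494/4083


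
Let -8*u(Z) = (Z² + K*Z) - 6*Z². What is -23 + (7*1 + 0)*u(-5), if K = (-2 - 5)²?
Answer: 1203/4 ≈ 300.75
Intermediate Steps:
K = 49 (K = (-7)² = 49)
u(Z) = -49*Z/8 + 5*Z²/8 (u(Z) = -((Z² + 49*Z) - 6*Z²)/8 = -(-5*Z² + 49*Z)/8 = -49*Z/8 + 5*Z²/8)
-23 + (7*1 + 0)*u(-5) = -23 + (7*1 + 0)*((⅛)*(-5)*(-49 + 5*(-5))) = -23 + (7 + 0)*((⅛)*(-5)*(-49 - 25)) = -23 + 7*((⅛)*(-5)*(-74)) = -23 + 7*(185/4) = -23 + 1295/4 = 1203/4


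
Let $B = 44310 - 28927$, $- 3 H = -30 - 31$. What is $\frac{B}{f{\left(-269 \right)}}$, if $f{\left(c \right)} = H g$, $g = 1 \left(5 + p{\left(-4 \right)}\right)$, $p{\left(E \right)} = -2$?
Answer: $\frac{15383}{61} \approx 252.18$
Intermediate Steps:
$H = \frac{61}{3}$ ($H = - \frac{-30 - 31}{3} = \left(- \frac{1}{3}\right) \left(-61\right) = \frac{61}{3} \approx 20.333$)
$B = 15383$
$g = 3$ ($g = 1 \left(5 - 2\right) = 1 \cdot 3 = 3$)
$f{\left(c \right)} = 61$ ($f{\left(c \right)} = \frac{61}{3} \cdot 3 = 61$)
$\frac{B}{f{\left(-269 \right)}} = \frac{15383}{61}$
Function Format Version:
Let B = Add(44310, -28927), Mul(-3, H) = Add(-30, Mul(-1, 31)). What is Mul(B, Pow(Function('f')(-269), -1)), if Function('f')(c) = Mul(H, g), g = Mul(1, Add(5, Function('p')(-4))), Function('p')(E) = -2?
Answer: Rational(15383, 61) ≈ 252.18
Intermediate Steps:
H = Rational(61, 3) (H = Mul(Rational(-1, 3), Add(-30, Mul(-1, 31))) = Mul(Rational(-1, 3), Add(-30, -31)) = Mul(Rational(-1, 3), -61) = Rational(61, 3) ≈ 20.333)
B = 15383
g = 3 (g = Mul(1, Add(5, -2)) = Mul(1, 3) = 3)
Function('f')(c) = 61 (Function('f')(c) = Mul(Rational(61, 3), 3) = 61)
Mul(B, Pow(Function('f')(-269), -1)) = Mul(15383, Pow(61, -1)) = Mul(15383, Rational(1, 61)) = Rational(15383, 61)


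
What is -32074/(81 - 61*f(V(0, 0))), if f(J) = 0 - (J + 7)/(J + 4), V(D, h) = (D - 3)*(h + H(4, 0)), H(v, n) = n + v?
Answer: -256592/953 ≈ -269.25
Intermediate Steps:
V(D, h) = (-3 + D)*(4 + h) (V(D, h) = (D - 3)*(h + (0 + 4)) = (-3 + D)*(h + 4) = (-3 + D)*(4 + h))
f(J) = -(7 + J)/(4 + J) (f(J) = 0 - (7 + J)/(4 + J) = -(7 + J)/(4 + J))
-32074/(81 - 61*f(V(0, 0))) = -32074/(81 - 61*(-7 - (-12 - 3*0 + 4*0 + 0*0))/(4 + (-12 - 3*0 + 4*0 + 0*0))) = -32074/(81 - 61*(-7 - (-12 + 0 + 0 + 0))/(4 + (-12 + 0 + 0 + 0))) = -32074/(81 - 61*(-7 - 1*(-12))/(4 - 12)) = -32074/(81 - 61*(-7 + 12)/(-8)) = -32074/(81 - (-61)*5/8) = -32074/(81 - 61*(-5/8)) = -32074/(81 + 305/8) = -32074/953/8 = -32074*8/953 = -256592/953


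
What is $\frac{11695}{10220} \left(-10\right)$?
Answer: $- \frac{11695}{1022} \approx -11.443$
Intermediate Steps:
$\frac{11695}{10220} \left(-10\right) = 11695 \cdot \frac{1}{10220} \left(-10\right) = \frac{2339}{2044} \left(-10\right) = - \frac{11695}{1022}$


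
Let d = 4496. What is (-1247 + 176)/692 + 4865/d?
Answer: -362159/777808 ≈ -0.46561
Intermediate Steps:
(-1247 + 176)/692 + 4865/d = (-1247 + 176)/692 + 4865/4496 = -1071*1/692 + 4865*(1/4496) = -1071/692 + 4865/4496 = -362159/777808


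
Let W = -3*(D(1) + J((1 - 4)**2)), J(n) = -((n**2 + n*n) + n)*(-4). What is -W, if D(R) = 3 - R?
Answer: 2058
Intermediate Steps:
J(n) = 4*n + 8*n**2 (J(n) = -((n**2 + n**2) + n)*(-4) = -(2*n**2 + n)*(-4) = -(n + 2*n**2)*(-4) = (-n - 2*n**2)*(-4) = 4*n + 8*n**2)
W = -2058 (W = -3*((3 - 1*1) + 4*(1 - 4)**2*(1 + 2*(1 - 4)**2)) = -3*((3 - 1) + 4*(-3)**2*(1 + 2*(-3)**2)) = -3*(2 + 4*9*(1 + 2*9)) = -3*(2 + 4*9*(1 + 18)) = -3*(2 + 4*9*19) = -3*(2 + 684) = -3*686 = -2058)
-W = -1*(-2058) = 2058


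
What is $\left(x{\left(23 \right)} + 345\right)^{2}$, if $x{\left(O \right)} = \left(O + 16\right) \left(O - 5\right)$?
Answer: $1096209$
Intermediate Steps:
$x{\left(O \right)} = \left(-5 + O\right) \left(16 + O\right)$ ($x{\left(O \right)} = \left(16 + O\right) \left(-5 + O\right) = \left(-5 + O\right) \left(16 + O\right)$)
$\left(x{\left(23 \right)} + 345\right)^{2} = \left(\left(-80 + 23^{2} + 11 \cdot 23\right) + 345\right)^{2} = \left(\left(-80 + 529 + 253\right) + 345\right)^{2} = \left(702 + 345\right)^{2} = 1047^{2} = 1096209$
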